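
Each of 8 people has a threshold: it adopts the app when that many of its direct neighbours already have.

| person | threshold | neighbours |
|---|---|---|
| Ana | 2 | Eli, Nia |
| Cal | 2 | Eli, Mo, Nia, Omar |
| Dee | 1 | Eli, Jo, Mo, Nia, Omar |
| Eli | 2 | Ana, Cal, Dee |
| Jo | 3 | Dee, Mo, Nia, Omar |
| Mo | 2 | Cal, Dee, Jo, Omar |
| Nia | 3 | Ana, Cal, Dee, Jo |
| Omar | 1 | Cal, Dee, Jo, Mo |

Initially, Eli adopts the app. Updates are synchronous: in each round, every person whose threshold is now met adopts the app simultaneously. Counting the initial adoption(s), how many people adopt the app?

Round 1 — Eli adopts the app (initial).
Round 2 — checking thresholds:
  Ana: 1 of 2 neighbours < 2, below threshold.
  Cal: 1 of 4 neighbours < 2, below threshold.
  Dee: 1 of 5 neighbours ≥ 1, adopts the app.
Round 3 — checking thresholds:
  Ana: 1 of 2 neighbours < 2, below threshold.
  Cal: 1 of 4 neighbours < 2, below threshold.
  Jo: 1 of 4 neighbours < 3, below threshold.
  Mo: 1 of 4 neighbours < 2, below threshold.
  Nia: 1 of 4 neighbours < 3, below threshold.
  Omar: 1 of 4 neighbours ≥ 1, adopts the app.
Round 4 — checking thresholds:
  Ana: 1 of 2 neighbours < 2, below threshold.
  Cal: 2 of 4 neighbours ≥ 2, adopts the app.
  Jo: 2 of 4 neighbours < 3, below threshold.
  Mo: 2 of 4 neighbours ≥ 2, adopts the app.
  Nia: 1 of 4 neighbours < 3, below threshold.
Round 5 — checking thresholds:
  Ana: 1 of 2 neighbours < 2, below threshold.
  Jo: 3 of 4 neighbours ≥ 3, adopts the app.
  Nia: 2 of 4 neighbours < 3, below threshold.
Round 6 — checking thresholds:
  Ana: 1 of 2 neighbours < 2, below threshold.
  Nia: 3 of 4 neighbours ≥ 3, adopts the app.
Round 7 — checking thresholds:
  Ana: 2 of 2 neighbours ≥ 2, adopts the app.
Round 8 — no new adoptions; cascade stops.

8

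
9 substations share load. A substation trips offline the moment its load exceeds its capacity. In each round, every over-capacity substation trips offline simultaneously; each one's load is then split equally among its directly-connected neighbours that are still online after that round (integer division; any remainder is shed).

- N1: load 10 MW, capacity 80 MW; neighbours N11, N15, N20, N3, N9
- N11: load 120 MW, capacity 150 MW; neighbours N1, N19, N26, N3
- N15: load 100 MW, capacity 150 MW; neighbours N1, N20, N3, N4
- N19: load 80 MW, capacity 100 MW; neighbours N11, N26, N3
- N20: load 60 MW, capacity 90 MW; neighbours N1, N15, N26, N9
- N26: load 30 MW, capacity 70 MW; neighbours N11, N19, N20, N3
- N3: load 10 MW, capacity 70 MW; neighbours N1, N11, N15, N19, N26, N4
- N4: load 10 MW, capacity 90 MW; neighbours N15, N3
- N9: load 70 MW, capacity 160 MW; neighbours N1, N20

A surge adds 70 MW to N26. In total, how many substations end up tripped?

Round 1 — N26 at 100 > 70. N26 trips offline.
  N26 sheds 100 MW to N11, N19, N20, N3: 25 each.
    N11: 120+25 = 145 ≤ 150
    N19: 80+25 = 105 > 100
    N20: 60+25 = 85 ≤ 90
    N3: 10+25 = 35 ≤ 70
Round 2 — N19 trips offline.
  N19 sheds 105 MW to N11, N3: 52 each (1 lost).
    N11: 145+52 = 197 > 150
    N3: 35+52 = 87 > 70
Round 3 — N11, N3 trip offline.
  N11 sheds 197 MW to N1: 197 each.
    N1: 10+197 = 207 > 80
  N3 sheds 87 MW to N1, N15, N4: 29 each.
    N1: 207+29 = 236 > 80
    N15: 100+29 = 129 ≤ 150
    N4: 10+29 = 39 ≤ 90
Round 4 — N1 trips offline.
  N1 sheds 236 MW to N15, N20, N9: 78 each (2 lost).
    N15: 129+78 = 207 > 150
    N20: 85+78 = 163 > 90
    N9: 70+78 = 148 ≤ 160
Round 5 — N15, N20 trip offline.
  N15 sheds 207 MW to N4: 207 each.
    N4: 39+207 = 246 > 90
  N20 sheds 163 MW to N9: 163 each.
    N9: 148+163 = 311 > 160
Round 6 — N4, N9 trip offline.
  N4 sheds 246 MW: no online neighbours, lost.
  N9 sheds 311 MW: no online neighbours, lost.
No further trips.

9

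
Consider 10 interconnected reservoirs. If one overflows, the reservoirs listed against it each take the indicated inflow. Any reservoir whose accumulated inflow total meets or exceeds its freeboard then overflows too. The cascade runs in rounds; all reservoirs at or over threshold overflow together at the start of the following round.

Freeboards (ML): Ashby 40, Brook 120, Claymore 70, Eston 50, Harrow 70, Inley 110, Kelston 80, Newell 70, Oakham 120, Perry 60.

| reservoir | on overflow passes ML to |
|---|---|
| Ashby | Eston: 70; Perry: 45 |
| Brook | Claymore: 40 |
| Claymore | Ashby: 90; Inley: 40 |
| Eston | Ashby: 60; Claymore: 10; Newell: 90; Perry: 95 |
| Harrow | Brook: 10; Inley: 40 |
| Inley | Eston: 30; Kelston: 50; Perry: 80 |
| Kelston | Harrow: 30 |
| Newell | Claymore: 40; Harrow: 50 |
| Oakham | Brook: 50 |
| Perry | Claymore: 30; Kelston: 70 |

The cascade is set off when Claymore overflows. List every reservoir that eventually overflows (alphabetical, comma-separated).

Ashby, Claymore, Eston, Newell, Perry

Round 1 — Claymore overflows (initial).
  Ashby: +90 → 90 ≥ 40
  Inley: +40 → 40 < 110
Round 2 — Ashby overflows.
  Eston: +70 → 70 ≥ 50
  Perry: +45 → 45 < 60
Round 3 — Eston overflows.
  Newell: +90 → 90 ≥ 70
  Perry: +95 → 140 ≥ 60
Round 4 — Newell, Perry overflow.
  Harrow: +50 → 50 < 70
  Kelston: +70 → 70 < 80
No further overflows.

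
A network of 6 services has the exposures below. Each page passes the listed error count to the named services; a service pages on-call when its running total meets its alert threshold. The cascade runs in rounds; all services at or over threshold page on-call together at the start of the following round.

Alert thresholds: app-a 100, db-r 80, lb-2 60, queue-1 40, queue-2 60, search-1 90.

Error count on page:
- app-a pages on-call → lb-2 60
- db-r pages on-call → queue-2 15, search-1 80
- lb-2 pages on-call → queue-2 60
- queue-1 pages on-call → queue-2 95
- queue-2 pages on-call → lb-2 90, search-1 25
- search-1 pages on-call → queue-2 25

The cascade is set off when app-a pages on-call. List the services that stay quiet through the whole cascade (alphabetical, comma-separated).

db-r, queue-1, search-1

Round 1 — app-a pages on-call (initial).
  lb-2: +60 → 60 ≥ 60
Round 2 — lb-2 pages on-call.
  queue-2: +60 → 60 ≥ 60
Round 3 — queue-2 pages on-call.
  search-1: +25 → 25 < 90
No further pages.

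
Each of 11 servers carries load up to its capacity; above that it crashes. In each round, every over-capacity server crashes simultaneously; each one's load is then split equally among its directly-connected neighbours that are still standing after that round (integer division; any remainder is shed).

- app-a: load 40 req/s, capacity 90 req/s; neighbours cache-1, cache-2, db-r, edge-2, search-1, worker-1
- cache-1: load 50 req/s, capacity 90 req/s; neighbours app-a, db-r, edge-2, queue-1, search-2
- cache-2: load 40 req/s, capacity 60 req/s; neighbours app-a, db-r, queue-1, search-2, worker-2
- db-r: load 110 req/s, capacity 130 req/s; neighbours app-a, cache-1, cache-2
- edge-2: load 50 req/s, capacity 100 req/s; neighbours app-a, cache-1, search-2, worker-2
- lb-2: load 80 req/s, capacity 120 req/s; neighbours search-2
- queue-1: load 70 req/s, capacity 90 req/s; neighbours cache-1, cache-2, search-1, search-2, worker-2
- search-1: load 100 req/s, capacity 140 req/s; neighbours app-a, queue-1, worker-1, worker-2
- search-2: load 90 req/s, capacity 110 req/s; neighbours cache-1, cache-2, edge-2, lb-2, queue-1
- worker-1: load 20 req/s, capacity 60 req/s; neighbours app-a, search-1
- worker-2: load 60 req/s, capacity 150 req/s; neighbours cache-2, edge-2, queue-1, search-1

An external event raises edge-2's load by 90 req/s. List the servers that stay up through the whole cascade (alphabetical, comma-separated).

lb-2

Round 1 — edge-2 at 140 > 100. edge-2 crashes.
  edge-2 sheds 140 req/s to app-a, cache-1, search-2, worker-2: 35 each.
    app-a: 40+35 = 75 ≤ 90
    cache-1: 50+35 = 85 ≤ 90
    search-2: 90+35 = 125 > 110
    worker-2: 60+35 = 95 ≤ 150
Round 2 — search-2 crashes.
  search-2 sheds 125 req/s to cache-1, cache-2, lb-2, queue-1: 31 each (1 lost).
    cache-1: 85+31 = 116 > 90
    cache-2: 40+31 = 71 > 60
    lb-2: 80+31 = 111 ≤ 120
    queue-1: 70+31 = 101 > 90
Round 3 — cache-1, cache-2, queue-1 crash.
  cache-1 sheds 116 req/s to app-a, db-r: 58 each.
    app-a: 75+58 = 133 > 90
    db-r: 110+58 = 168 > 130
  cache-2 sheds 71 req/s to app-a, db-r, worker-2: 23 each (2 lost).
    app-a: 133+23 = 156 > 90
    db-r: 168+23 = 191 > 130
    worker-2: 95+23 = 118 ≤ 150
  queue-1 sheds 101 req/s to search-1, worker-2: 50 each (1 lost).
    search-1: 100+50 = 150 > 140
    worker-2: 118+50 = 168 > 150
Round 4 — app-a, db-r, search-1, worker-2 crash.
  app-a sheds 156 req/s to worker-1: 156 each.
    worker-1: 20+156 = 176 > 60
  db-r sheds 191 req/s: no online neighbours, lost.
  search-1 sheds 150 req/s to worker-1: 150 each.
    worker-1: 176+150 = 326 > 60
  worker-2 sheds 168 req/s: no online neighbours, lost.
Round 5 — worker-1 crashes.
  worker-1 sheds 326 req/s: no online neighbours, lost.
No further crashes.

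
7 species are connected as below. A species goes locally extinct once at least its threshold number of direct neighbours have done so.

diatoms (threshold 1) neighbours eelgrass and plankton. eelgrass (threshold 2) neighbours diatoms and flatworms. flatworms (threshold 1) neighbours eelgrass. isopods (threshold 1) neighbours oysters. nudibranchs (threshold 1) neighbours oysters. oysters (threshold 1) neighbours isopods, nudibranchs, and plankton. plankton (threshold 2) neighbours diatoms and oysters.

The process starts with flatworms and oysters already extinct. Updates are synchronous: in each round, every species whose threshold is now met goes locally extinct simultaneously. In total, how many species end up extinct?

4

Round 1 — flatworms, oysters go locally extinct (initial).
Round 2 — checking thresholds:
  eelgrass: 1 of 2 neighbours < 2, below threshold.
  isopods: 1 of 1 neighbours ≥ 1, goes locally extinct.
  nudibranchs: 1 of 1 neighbours ≥ 1, goes locally extinct.
  plankton: 1 of 2 neighbours < 2, below threshold.
Round 3 — no new extinctions; cascade stops.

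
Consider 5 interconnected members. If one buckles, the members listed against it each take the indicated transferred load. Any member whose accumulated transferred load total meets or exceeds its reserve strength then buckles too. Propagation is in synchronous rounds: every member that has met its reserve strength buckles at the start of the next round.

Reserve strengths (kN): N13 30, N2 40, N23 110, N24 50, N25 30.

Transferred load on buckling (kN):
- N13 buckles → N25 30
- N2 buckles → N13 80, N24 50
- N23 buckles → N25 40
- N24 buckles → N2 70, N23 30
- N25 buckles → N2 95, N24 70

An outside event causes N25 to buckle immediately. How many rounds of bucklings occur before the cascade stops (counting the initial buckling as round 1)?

Round 1 — N25 buckles (initial).
  N2: +95 → 95 ≥ 40
  N24: +70 → 70 ≥ 50
Round 2 — N2, N24 buckle.
  N13: +80 → 80 ≥ 30
  N23: +30 → 30 < 110
Round 3 — N13 buckles.
No further bucklings.

3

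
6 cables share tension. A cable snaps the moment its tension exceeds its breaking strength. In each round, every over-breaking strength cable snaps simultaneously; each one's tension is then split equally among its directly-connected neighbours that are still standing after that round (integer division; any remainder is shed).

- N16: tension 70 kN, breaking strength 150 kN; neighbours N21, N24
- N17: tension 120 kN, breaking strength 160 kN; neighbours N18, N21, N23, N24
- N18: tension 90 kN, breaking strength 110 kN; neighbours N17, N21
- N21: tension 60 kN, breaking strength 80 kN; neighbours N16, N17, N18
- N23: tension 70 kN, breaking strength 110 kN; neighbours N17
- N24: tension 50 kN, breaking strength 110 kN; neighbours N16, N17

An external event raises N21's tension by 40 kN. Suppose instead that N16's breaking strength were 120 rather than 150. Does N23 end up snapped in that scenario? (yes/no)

With N16's breaking strength at 120:
Round 1 — N21 at 100 > 80. N21 snaps.
  N21 sheds 100 kN to N16, N17, N18: 33 each (1 lost).
    N16: 70+33 = 103 ≤ 120
    N17: 120+33 = 153 ≤ 160
    N18: 90+33 = 123 > 110
Round 2 — N18 snaps.
  N18 sheds 123 kN to N17: 123 each.
    N17: 153+123 = 276 > 160
Round 3 — N17 snaps.
  N17 sheds 276 kN to N23, N24: 138 each.
    N23: 70+138 = 208 > 110
    N24: 50+138 = 188 > 110
Round 4 — N23, N24 snap.
  N23 sheds 208 kN: no online neighbours, lost.
  N24 sheds 188 kN to N16: 188 each.
    N16: 103+188 = 291 > 120
Round 5 — N16 snaps.
  N16 sheds 291 kN: no online neighbours, lost.
No further breaks.

yes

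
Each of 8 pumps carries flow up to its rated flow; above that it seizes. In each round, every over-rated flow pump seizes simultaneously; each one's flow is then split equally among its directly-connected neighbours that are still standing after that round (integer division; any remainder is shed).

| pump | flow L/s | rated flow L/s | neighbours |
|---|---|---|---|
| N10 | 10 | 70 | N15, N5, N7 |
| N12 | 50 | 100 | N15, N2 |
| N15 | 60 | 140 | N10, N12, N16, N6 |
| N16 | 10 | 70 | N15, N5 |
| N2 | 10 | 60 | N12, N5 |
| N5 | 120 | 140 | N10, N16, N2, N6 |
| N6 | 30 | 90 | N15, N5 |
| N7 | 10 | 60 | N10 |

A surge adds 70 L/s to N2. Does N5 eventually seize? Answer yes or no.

Round 1 — N2 at 80 > 60. N2 seizes.
  N2 sheds 80 L/s to N12, N5: 40 each.
    N12: 50+40 = 90 ≤ 100
    N5: 120+40 = 160 > 140
Round 2 — N5 seizes.
  N5 sheds 160 L/s to N10, N16, N6: 53 each (1 lost).
    N10: 10+53 = 63 ≤ 70
    N16: 10+53 = 63 ≤ 70
    N6: 30+53 = 83 ≤ 90
No further seizures.

yes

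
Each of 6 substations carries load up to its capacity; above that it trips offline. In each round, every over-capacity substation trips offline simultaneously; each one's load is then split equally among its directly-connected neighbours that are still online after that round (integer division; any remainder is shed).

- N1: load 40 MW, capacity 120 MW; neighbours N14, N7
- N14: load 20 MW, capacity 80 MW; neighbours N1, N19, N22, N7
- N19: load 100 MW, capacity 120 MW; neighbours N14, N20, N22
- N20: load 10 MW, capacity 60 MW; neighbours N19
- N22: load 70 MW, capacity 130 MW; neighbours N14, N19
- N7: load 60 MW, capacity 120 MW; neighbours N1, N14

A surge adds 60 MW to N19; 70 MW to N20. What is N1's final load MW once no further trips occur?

Round 1 — N19 at 160 > 120; N20 at 80 > 60. N19, N20 trip offline.
  N19 sheds 160 MW to N14, N22: 80 each.
    N14: 20+80 = 100 > 80
    N22: 70+80 = 150 > 130
  N20 sheds 80 MW: no online neighbours, lost.
Round 2 — N14, N22 trip offline.
  N14 sheds 100 MW to N1, N7: 50 each.
    N1: 40+50 = 90 ≤ 120
    N7: 60+50 = 110 ≤ 120
  N22 sheds 150 MW: no online neighbours, lost.
No further trips.

90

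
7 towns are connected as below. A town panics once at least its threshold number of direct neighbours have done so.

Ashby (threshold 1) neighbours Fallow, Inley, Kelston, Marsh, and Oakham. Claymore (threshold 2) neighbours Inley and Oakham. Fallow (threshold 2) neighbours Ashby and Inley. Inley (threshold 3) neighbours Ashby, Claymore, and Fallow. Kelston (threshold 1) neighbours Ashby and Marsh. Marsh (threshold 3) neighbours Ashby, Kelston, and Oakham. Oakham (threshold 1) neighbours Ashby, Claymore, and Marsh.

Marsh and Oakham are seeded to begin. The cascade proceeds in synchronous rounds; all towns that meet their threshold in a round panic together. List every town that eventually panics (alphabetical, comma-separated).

Round 1 — Marsh, Oakham panic (initial).
Round 2 — checking thresholds:
  Ashby: 2 of 5 neighbours ≥ 1, panics.
  Claymore: 1 of 2 neighbours < 2, not yet.
  Kelston: 1 of 2 neighbours ≥ 1, panics.
Round 3 — no new panics; cascade stops.

Ashby, Kelston, Marsh, Oakham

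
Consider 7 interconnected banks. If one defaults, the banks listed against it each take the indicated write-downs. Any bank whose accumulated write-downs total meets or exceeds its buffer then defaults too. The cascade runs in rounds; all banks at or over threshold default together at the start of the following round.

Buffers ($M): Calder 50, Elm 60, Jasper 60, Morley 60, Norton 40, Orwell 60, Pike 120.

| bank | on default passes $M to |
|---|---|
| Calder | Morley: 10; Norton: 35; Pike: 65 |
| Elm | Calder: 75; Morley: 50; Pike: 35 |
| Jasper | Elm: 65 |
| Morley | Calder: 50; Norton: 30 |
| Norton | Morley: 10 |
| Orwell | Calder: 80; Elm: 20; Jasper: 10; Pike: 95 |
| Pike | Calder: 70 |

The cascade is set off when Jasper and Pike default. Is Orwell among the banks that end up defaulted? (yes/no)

Round 1 — Jasper, Pike default (initial).
  Calder: +70 → 70 ≥ 50
  Elm: +65 → 65 ≥ 60
Round 2 — Calder, Elm default.
  Morley: +10+50 → 60 ≥ 60
  Norton: +35 → 35 < 40
Round 3 — Morley defaults.
  Norton: +30 → 65 ≥ 40
Round 4 — Norton defaults.
No further defaults.

no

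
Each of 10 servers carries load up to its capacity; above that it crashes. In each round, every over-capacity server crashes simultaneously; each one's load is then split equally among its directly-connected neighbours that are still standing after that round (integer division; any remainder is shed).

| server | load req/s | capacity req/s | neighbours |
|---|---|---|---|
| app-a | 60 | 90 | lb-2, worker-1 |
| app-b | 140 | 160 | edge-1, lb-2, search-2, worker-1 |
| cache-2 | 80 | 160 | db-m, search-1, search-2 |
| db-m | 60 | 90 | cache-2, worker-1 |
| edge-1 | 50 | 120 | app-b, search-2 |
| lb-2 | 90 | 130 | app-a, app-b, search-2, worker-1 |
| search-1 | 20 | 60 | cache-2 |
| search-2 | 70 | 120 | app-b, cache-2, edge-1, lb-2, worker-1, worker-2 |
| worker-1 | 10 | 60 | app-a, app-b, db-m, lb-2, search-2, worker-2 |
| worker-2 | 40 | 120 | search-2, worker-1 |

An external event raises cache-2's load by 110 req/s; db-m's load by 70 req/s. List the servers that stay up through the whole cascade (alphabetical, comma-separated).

worker-2

Round 1 — cache-2 at 190 > 160; db-m at 130 > 90. cache-2, db-m crash.
  cache-2 sheds 190 req/s to search-1, search-2: 95 each.
    search-1: 20+95 = 115 > 60
    search-2: 70+95 = 165 > 120
  db-m sheds 130 req/s to worker-1: 130 each.
    worker-1: 10+130 = 140 > 60
Round 2 — search-1, search-2, worker-1 crash.
  search-1 sheds 115 req/s: no online neighbours, lost.
  search-2 sheds 165 req/s to app-b, edge-1, lb-2, worker-2: 41 each (1 lost).
    app-b: 140+41 = 181 > 160
    edge-1: 50+41 = 91 ≤ 120
    lb-2: 90+41 = 131 > 130
    worker-2: 40+41 = 81 ≤ 120
  worker-1 sheds 140 req/s to app-a, app-b, lb-2, worker-2: 35 each.
    app-a: 60+35 = 95 > 90
    app-b: 181+35 = 216 > 160
    lb-2: 131+35 = 166 > 130
    worker-2: 81+35 = 116 ≤ 120
Round 3 — app-a, app-b, lb-2 crash.
  app-a sheds 95 req/s: no online neighbours, lost.
  app-b sheds 216 req/s to edge-1: 216 each.
    edge-1: 91+216 = 307 > 120
  lb-2 sheds 166 req/s: no online neighbours, lost.
Round 4 — edge-1 crashes.
  edge-1 sheds 307 req/s: no online neighbours, lost.
No further crashes.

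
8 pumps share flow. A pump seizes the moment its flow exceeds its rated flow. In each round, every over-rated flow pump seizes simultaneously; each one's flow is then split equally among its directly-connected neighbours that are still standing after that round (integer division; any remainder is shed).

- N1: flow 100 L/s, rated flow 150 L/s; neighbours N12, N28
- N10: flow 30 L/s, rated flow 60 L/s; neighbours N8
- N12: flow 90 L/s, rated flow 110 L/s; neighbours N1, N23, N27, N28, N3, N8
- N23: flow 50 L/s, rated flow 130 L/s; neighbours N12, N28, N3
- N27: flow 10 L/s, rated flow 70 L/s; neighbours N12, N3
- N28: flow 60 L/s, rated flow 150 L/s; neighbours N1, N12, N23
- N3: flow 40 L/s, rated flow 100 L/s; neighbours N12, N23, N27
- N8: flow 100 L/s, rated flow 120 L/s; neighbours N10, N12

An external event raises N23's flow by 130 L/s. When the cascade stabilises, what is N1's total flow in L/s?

Round 1 — N23 at 180 > 130. N23 seizes.
  N23 sheds 180 L/s to N12, N28, N3: 60 each.
    N12: 90+60 = 150 > 110
    N28: 60+60 = 120 ≤ 150
    N3: 40+60 = 100 ≤ 100
Round 2 — N12 seizes.
  N12 sheds 150 L/s to N1, N27, N28, N3, N8: 30 each.
    N1: 100+30 = 130 ≤ 150
    N27: 10+30 = 40 ≤ 70
    N28: 120+30 = 150 ≤ 150
    N3: 100+30 = 130 > 100
    N8: 100+30 = 130 > 120
Round 3 — N3, N8 seize.
  N3 sheds 130 L/s to N27: 130 each.
    N27: 40+130 = 170 > 70
  N8 sheds 130 L/s to N10: 130 each.
    N10: 30+130 = 160 > 60
Round 4 — N10, N27 seize.
  N10 sheds 160 L/s: no online neighbours, lost.
  N27 sheds 170 L/s: no online neighbours, lost.
No further seizures.

130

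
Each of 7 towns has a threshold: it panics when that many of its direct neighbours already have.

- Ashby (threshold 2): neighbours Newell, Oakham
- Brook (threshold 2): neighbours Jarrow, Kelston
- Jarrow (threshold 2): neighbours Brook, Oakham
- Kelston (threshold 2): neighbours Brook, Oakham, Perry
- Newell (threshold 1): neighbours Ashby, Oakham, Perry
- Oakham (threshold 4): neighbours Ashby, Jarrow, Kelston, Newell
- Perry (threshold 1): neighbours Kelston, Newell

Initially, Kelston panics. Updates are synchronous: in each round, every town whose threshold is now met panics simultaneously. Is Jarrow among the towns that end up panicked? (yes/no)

no

Round 1 — Kelston panics (initial).
Round 2 — checking thresholds:
  Brook: 1 of 2 neighbours < 2, holds.
  Oakham: 1 of 4 neighbours < 4, holds.
  Perry: 1 of 2 neighbours ≥ 1, panics.
Round 3 — checking thresholds:
  Brook: 1 of 2 neighbours < 2, holds.
  Newell: 1 of 3 neighbours ≥ 1, panics.
  Oakham: 1 of 4 neighbours < 4, holds.
Round 4 — no new panics; cascade stops.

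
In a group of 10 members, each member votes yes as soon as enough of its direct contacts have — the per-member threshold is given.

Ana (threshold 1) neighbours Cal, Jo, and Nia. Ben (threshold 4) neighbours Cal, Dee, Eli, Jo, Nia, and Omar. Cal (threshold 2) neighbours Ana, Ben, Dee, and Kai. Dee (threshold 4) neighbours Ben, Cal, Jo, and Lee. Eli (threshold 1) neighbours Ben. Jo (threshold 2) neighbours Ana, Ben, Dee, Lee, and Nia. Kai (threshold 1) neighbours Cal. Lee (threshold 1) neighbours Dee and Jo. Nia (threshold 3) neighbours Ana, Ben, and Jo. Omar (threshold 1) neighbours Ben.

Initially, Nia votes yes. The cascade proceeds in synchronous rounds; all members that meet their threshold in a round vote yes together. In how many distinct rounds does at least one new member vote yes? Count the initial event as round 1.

4

Round 1 — Nia votes yes (initial).
Round 2 — checking thresholds:
  Ana: 1 of 3 neighbours ≥ 1, votes yes.
  Ben: 1 of 6 neighbours < 4, not yet.
  Jo: 1 of 5 neighbours < 2, not yet.
Round 3 — checking thresholds:
  Ben: 1 of 6 neighbours < 4, not yet.
  Cal: 1 of 4 neighbours < 2, not yet.
  Jo: 2 of 5 neighbours ≥ 2, votes yes.
Round 4 — checking thresholds:
  Ben: 2 of 6 neighbours < 4, not yet.
  Cal: 1 of 4 neighbours < 2, not yet.
  Dee: 1 of 4 neighbours < 4, not yet.
  Lee: 1 of 2 neighbours ≥ 1, votes yes.
Round 5 — no new yes votes; cascade stops.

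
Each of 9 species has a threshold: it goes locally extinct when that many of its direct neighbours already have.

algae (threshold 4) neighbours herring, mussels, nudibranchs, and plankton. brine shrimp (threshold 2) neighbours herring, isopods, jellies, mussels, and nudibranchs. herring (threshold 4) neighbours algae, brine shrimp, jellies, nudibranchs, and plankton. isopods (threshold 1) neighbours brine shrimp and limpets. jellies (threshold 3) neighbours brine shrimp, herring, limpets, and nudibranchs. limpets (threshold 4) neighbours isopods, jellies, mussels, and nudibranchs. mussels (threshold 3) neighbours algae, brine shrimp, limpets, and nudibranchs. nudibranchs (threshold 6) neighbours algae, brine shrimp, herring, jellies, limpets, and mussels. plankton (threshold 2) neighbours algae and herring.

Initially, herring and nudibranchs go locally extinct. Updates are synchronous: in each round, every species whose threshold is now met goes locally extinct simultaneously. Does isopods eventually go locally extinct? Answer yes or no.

yes

Round 1 — herring, nudibranchs go locally extinct (initial).
Round 2 — checking thresholds:
  algae: 2 of 4 neighbours < 4, below threshold.
  brine shrimp: 2 of 5 neighbours ≥ 2, goes locally extinct.
  jellies: 2 of 4 neighbours < 3, below threshold.
  limpets: 1 of 4 neighbours < 4, below threshold.
  mussels: 1 of 4 neighbours < 3, below threshold.
  plankton: 1 of 2 neighbours < 2, below threshold.
Round 3 — checking thresholds:
  algae: 2 of 4 neighbours < 4, below threshold.
  isopods: 1 of 2 neighbours ≥ 1, goes locally extinct.
  jellies: 3 of 4 neighbours ≥ 3, goes locally extinct.
  limpets: 1 of 4 neighbours < 4, below threshold.
  mussels: 2 of 4 neighbours < 3, below threshold.
  plankton: 1 of 2 neighbours < 2, below threshold.
Round 4 — no new extinctions; cascade stops.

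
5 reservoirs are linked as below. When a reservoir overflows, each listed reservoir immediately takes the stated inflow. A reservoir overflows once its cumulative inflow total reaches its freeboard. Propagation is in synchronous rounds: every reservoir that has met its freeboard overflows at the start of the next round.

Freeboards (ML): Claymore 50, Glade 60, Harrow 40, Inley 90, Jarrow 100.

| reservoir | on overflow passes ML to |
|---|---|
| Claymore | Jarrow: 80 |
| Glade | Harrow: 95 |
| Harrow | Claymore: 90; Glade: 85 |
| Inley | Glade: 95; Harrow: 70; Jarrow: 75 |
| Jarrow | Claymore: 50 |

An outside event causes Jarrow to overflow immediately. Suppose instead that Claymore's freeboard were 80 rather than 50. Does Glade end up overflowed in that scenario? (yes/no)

no

With Claymore's freeboard at 80:
Round 1 — Jarrow overflows (initial).
  Claymore: +50 → 50 < 80
No further overflows.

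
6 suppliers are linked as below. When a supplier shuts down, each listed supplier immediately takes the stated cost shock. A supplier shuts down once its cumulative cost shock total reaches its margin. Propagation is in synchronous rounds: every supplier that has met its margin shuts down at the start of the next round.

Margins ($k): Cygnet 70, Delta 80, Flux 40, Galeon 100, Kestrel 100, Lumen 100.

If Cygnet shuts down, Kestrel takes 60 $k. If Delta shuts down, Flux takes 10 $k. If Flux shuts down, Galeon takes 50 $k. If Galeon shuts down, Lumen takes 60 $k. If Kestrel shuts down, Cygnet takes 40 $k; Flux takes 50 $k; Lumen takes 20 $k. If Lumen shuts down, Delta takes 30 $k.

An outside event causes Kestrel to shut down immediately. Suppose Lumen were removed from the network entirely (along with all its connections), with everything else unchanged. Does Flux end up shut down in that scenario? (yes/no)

With Lumen removed:
Round 1 — Kestrel shuts down (initial).
  Cygnet: +40 → 40 < 70
  Flux: +50 → 50 ≥ 40
Round 2 — Flux shuts down.
  Galeon: +50 → 50 < 100
No further shutdowns.

yes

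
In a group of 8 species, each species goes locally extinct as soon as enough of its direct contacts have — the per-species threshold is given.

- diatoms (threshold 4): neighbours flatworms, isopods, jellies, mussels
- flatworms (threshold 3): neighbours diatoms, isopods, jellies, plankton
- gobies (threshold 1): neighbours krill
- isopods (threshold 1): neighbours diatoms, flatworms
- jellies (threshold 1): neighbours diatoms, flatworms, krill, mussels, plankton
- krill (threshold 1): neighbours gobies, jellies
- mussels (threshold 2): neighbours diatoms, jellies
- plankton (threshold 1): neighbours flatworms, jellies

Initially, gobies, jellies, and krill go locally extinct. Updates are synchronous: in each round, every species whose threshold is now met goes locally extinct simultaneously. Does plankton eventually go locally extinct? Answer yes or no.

Round 1 — gobies, jellies, krill go locally extinct (initial).
Round 2 — checking thresholds:
  diatoms: 1 of 4 neighbours < 4, holds.
  flatworms: 1 of 4 neighbours < 3, holds.
  mussels: 1 of 2 neighbours < 2, holds.
  plankton: 1 of 2 neighbours ≥ 1, goes locally extinct.
Round 3 — no new extinctions; cascade stops.

yes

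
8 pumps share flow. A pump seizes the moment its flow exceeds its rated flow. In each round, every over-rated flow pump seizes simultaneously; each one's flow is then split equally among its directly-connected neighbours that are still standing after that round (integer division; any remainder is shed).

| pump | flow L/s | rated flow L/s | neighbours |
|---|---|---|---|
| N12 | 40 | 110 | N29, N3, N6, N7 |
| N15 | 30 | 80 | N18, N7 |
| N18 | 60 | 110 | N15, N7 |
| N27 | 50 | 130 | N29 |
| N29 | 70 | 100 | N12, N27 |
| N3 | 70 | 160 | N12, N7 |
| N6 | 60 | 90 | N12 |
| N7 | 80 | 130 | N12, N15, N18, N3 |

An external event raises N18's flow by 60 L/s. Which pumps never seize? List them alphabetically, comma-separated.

N12, N27, N29, N3, N6

Round 1 — N18 at 120 > 110. N18 seizes.
  N18 sheds 120 L/s to N15, N7: 60 each.
    N15: 30+60 = 90 > 80
    N7: 80+60 = 140 > 130
Round 2 — N15, N7 seize.
  N15 sheds 90 L/s: no online neighbours, lost.
  N7 sheds 140 L/s to N12, N3: 70 each.
    N12: 40+70 = 110 ≤ 110
    N3: 70+70 = 140 ≤ 160
No further seizures.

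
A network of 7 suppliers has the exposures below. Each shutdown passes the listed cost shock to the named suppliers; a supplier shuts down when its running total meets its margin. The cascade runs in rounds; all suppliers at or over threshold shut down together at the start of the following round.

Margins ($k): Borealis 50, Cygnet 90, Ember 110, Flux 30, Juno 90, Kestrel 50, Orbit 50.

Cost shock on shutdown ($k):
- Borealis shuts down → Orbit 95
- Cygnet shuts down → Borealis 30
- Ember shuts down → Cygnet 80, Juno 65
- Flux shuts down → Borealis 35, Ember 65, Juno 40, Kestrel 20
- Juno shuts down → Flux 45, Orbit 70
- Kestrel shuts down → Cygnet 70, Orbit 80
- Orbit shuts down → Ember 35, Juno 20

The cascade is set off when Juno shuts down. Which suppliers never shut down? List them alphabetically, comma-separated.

Borealis, Cygnet, Ember, Kestrel

Round 1 — Juno shuts down (initial).
  Flux: +45 → 45 ≥ 30
  Orbit: +70 → 70 ≥ 50
Round 2 — Flux, Orbit shut down.
  Borealis: +35 → 35 < 50
  Ember: +65+35 → 100 < 110
  Kestrel: +20 → 20 < 50
No further shutdowns.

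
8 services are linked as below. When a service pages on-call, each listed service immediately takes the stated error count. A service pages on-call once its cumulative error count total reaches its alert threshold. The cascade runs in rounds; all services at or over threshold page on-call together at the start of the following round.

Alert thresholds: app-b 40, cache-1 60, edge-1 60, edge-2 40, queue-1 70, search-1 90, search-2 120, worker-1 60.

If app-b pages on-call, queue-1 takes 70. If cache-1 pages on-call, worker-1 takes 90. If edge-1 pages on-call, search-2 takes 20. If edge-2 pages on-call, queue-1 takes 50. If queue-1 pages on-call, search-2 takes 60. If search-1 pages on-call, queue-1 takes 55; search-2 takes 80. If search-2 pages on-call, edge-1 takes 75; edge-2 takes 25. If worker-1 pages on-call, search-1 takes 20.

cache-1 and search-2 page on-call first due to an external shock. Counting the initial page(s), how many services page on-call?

4

Round 1 — cache-1, search-2 page on-call (initial).
  edge-1: +75 → 75 ≥ 60
  edge-2: +25 → 25 < 40
  worker-1: +90 → 90 ≥ 60
Round 2 — edge-1, worker-1 page on-call.
  search-1: +20 → 20 < 90
No further pages.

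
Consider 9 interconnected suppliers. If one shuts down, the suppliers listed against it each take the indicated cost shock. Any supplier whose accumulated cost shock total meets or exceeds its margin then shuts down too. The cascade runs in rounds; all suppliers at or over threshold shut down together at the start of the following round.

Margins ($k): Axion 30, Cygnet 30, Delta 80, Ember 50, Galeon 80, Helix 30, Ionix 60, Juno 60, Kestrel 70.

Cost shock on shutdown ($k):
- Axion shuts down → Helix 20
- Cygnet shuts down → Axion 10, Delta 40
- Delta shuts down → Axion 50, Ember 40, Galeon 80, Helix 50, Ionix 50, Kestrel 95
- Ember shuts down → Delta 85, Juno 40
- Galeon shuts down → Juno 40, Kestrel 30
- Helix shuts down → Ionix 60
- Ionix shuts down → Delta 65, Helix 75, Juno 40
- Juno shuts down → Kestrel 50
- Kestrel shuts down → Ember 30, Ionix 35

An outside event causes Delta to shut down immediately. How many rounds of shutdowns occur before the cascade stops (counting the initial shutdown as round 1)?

Round 1 — Delta shuts down (initial).
  Axion: +50 → 50 ≥ 30
  Ember: +40 → 40 < 50
  Galeon: +80 → 80 ≥ 80
  Helix: +50 → 50 ≥ 30
  Ionix: +50 → 50 < 60
  Kestrel: +95 → 95 ≥ 70
Round 2 — Axion, Galeon, Helix, Kestrel shut down.
  Ember: +30 → 70 ≥ 50
  Ionix: +60+35 → 145 ≥ 60
  Juno: +40 → 40 < 60
Round 3 — Ember, Ionix shut down.
  Juno: +40+40 → 120 ≥ 60
Round 4 — Juno shuts down.
No further shutdowns.

4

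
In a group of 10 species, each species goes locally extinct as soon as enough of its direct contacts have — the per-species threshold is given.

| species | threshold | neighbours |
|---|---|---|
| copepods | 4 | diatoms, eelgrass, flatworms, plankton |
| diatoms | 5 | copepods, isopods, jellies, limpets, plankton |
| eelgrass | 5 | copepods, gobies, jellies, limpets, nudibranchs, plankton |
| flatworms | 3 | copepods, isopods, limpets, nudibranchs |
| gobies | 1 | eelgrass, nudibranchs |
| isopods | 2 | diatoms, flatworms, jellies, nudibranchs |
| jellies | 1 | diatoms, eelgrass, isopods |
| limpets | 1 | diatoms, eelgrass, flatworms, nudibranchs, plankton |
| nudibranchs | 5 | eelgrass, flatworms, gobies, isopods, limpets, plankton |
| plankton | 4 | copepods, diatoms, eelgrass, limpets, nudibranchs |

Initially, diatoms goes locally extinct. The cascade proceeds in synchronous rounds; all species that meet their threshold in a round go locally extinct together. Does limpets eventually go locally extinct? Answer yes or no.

yes

Round 1 — diatoms goes locally extinct (initial).
Round 2 — checking thresholds:
  copepods: 1 of 4 neighbours < 4, not yet.
  isopods: 1 of 4 neighbours < 2, not yet.
  jellies: 1 of 3 neighbours ≥ 1, goes locally extinct.
  limpets: 1 of 5 neighbours ≥ 1, goes locally extinct.
  plankton: 1 of 5 neighbours < 4, not yet.
Round 3 — checking thresholds:
  copepods: 1 of 4 neighbours < 4, not yet.
  eelgrass: 2 of 6 neighbours < 5, not yet.
  flatworms: 1 of 4 neighbours < 3, not yet.
  isopods: 2 of 4 neighbours ≥ 2, goes locally extinct.
  nudibranchs: 1 of 6 neighbours < 5, not yet.
  plankton: 2 of 5 neighbours < 4, not yet.
Round 4 — no new extinctions; cascade stops.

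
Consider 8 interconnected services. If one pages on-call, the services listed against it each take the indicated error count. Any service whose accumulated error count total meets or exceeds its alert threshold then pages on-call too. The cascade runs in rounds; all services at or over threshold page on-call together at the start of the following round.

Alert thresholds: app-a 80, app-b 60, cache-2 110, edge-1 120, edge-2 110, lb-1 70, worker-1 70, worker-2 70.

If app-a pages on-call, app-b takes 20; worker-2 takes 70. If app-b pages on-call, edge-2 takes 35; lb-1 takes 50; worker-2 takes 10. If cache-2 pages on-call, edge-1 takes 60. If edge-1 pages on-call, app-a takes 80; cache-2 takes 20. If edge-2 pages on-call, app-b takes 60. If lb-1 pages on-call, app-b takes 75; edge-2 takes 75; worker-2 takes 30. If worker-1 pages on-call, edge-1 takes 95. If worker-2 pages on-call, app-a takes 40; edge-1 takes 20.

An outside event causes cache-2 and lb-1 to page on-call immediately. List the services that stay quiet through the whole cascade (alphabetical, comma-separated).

app-a, edge-1, worker-1, worker-2

Round 1 — cache-2, lb-1 page on-call (initial).
  app-b: +75 → 75 ≥ 60
  edge-1: +60 → 60 < 120
  edge-2: +75 → 75 < 110
  worker-2: +30 → 30 < 70
Round 2 — app-b pages on-call.
  edge-2: +35 → 110 ≥ 110
  worker-2: +10 → 40 < 70
Round 3 — edge-2 pages on-call.
No further pages.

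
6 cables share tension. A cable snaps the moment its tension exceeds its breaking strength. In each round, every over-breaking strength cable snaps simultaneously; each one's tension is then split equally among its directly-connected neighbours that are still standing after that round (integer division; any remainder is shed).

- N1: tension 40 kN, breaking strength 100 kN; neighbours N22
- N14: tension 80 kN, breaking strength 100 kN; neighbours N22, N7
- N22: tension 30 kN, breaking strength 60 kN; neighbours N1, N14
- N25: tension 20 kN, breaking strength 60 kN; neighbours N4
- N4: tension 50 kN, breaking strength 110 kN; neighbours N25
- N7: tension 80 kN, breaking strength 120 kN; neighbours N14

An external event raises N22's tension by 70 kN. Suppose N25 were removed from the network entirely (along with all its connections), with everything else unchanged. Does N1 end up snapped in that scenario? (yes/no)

With N25 removed:
Round 1 — N22 at 100 > 60. N22 snaps.
  N22 sheds 100 kN to N1, N14: 50 each.
    N1: 40+50 = 90 ≤ 100
    N14: 80+50 = 130 > 100
Round 2 — N14 snaps.
  N14 sheds 130 kN to N7: 130 each.
    N7: 80+130 = 210 > 120
Round 3 — N7 snaps.
  N7 sheds 210 kN: no online neighbours, lost.
No further breaks.

no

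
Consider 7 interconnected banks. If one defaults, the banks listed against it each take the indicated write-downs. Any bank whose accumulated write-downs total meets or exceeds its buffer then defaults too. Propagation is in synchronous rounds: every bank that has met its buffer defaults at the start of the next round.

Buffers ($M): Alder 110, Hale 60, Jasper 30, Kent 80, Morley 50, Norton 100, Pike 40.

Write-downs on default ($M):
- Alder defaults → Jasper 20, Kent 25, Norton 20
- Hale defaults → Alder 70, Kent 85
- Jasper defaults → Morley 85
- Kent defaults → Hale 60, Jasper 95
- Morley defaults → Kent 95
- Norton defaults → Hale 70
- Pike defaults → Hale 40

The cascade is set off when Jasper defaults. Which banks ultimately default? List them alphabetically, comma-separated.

Hale, Jasper, Kent, Morley

Round 1 — Jasper defaults (initial).
  Morley: +85 → 85 ≥ 50
Round 2 — Morley defaults.
  Kent: +95 → 95 ≥ 80
Round 3 — Kent defaults.
  Hale: +60 → 60 ≥ 60
Round 4 — Hale defaults.
  Alder: +70 → 70 < 110
No further defaults.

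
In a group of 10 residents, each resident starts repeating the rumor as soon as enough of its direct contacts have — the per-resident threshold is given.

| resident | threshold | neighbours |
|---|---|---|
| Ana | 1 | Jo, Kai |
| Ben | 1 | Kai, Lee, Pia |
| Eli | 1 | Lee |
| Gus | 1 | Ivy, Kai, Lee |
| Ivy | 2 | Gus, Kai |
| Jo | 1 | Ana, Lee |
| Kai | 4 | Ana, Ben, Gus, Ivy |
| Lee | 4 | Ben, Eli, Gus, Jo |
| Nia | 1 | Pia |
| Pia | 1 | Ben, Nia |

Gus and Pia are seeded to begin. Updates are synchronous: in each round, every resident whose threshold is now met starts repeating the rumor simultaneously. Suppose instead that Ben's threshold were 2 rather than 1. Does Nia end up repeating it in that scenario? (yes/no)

With Ben's threshold at 2:
Round 1 — Gus, Pia start repeating the rumor (initial).
Round 2 — checking thresholds:
  Ben: 1 of 3 neighbours < 2, holds.
  Ivy: 1 of 2 neighbours < 2, holds.
  Kai: 1 of 4 neighbours < 4, holds.
  Lee: 1 of 4 neighbours < 4, holds.
  Nia: 1 of 1 neighbours ≥ 1, starts repeating the rumor.
Round 3 — no new spreads; cascade stops.

yes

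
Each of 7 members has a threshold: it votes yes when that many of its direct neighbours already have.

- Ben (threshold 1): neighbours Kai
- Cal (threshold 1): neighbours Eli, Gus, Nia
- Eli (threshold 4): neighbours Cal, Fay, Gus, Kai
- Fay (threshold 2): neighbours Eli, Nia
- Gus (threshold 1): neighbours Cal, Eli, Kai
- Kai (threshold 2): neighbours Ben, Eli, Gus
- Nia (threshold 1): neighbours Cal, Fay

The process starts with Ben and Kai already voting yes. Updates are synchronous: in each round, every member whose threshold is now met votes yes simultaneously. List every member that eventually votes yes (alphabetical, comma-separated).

Round 1 — Ben, Kai vote yes (initial).
Round 2 — checking thresholds:
  Eli: 1 of 4 neighbours < 4, holds.
  Gus: 1 of 3 neighbours ≥ 1, votes yes.
Round 3 — checking thresholds:
  Cal: 1 of 3 neighbours ≥ 1, votes yes.
  Eli: 2 of 4 neighbours < 4, holds.
Round 4 — checking thresholds:
  Eli: 3 of 4 neighbours < 4, holds.
  Nia: 1 of 2 neighbours ≥ 1, votes yes.
Round 5 — no new yes votes; cascade stops.

Ben, Cal, Gus, Kai, Nia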